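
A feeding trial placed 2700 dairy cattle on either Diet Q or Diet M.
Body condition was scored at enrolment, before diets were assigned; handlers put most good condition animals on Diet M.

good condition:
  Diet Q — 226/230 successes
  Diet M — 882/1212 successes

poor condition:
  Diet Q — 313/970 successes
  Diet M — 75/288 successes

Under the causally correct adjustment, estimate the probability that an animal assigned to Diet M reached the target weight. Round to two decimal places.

0.51

Diet Q is higher inside every starting body condition stratum but Diet M is higher in aggregate. Whether to stratify depends on how starting body condition relates to the diet.
The imbalance in starting body condition arose from how dairy cattle were allocated, not from anything the diet did; and starting body condition independently affects the outcome. The pooled gap is confounded — condition on starting body condition.
Standardising Diet M to the population starting body condition mix: 0.534·882/1212 + 0.466·75/288 = 0.510.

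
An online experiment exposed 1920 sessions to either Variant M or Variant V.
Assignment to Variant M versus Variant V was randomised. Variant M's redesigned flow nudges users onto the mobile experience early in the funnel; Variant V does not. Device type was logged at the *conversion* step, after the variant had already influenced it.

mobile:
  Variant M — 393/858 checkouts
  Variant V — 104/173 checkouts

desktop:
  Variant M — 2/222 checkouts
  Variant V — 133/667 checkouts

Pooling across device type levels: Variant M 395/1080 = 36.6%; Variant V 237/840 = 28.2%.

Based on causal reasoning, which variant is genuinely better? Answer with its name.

Variant V is higher inside every device type stratum but Variant M is higher in aggregate. Whether to stratify depends on how device type relates to the variant.
The distribution of device type is itself part of what the variant does — it is an intermediate outcome. Holding it fixed would remove that part of the effect; the total effect is the pooled difference.
Pooled: Variant M 36.6% vs Variant V 28.2%; Variant M is higher overall.

Variant M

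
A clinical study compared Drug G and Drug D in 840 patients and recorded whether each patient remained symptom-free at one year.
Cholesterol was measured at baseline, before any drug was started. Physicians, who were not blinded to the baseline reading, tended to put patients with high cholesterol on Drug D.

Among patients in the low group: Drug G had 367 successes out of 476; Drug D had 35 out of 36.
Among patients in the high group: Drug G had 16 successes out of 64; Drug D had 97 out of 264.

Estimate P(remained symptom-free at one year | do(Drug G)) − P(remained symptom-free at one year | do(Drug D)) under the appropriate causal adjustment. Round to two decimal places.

-0.17

Nothing the drug does changes cholesterol; the imbalance is an allocation artefact. With cholesterol also predicting the outcome, the pooled figure is confounded, and the within-stratum comparison is the causal one.
Adjusting over the population distribution of cholesterol: 0.610·(0.771−0.972) + 0.390·(0.250−0.367) = -0.168.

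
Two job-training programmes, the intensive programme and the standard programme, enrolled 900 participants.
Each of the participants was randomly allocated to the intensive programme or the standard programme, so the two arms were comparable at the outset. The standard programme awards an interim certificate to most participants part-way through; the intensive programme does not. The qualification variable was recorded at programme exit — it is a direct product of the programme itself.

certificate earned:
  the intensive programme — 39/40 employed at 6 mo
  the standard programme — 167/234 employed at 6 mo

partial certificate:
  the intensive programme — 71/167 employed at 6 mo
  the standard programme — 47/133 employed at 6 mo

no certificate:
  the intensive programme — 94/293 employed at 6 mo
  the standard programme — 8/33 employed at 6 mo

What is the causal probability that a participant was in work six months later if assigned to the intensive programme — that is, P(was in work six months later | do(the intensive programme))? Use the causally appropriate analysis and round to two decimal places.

The stratified and pooled comparisons disagree (the intensive programme wins within each qualification attained during the programme; the standard programme wins overall), so the answer turns on the causal role of qualification attained during the programme.
Because the programme influences qualification attained during the programme, qualification attained during the programme is a post-treatment mediator, not a confounder. Stratifying on it would bias the estimate; the causal effect is the crude pooled difference.
So P(outcome | do(the intensive programme)) is just the pooled rate for the intensive programme: 204/500 = 0.408.

0.41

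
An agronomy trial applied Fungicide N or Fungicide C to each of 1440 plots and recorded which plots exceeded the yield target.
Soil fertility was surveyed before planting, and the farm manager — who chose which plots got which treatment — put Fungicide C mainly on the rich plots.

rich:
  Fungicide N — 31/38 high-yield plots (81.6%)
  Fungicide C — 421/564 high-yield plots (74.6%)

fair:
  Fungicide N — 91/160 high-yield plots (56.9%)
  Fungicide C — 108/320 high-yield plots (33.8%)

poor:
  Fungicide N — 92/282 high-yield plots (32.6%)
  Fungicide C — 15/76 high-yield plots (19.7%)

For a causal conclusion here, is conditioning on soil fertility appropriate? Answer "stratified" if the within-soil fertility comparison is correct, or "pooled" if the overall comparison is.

stratified

The soil fertility-specific comparison favours Fungicide N throughout, but the pooled figures favour Fungicide C. The question is whether to condition on soil fertility.
Soil fertility is set before the fungicide has any effect — it is not caused by the fungicide — and it independently drives the outcome. That makes it a confounder, so the causal comparison is within soil fertility levels.
Within each level — rich: 81.6% vs 74.6%; fair: 56.9% vs 33.8%; poor: 32.6% vs 19.7% — Fungicide N is higher every time.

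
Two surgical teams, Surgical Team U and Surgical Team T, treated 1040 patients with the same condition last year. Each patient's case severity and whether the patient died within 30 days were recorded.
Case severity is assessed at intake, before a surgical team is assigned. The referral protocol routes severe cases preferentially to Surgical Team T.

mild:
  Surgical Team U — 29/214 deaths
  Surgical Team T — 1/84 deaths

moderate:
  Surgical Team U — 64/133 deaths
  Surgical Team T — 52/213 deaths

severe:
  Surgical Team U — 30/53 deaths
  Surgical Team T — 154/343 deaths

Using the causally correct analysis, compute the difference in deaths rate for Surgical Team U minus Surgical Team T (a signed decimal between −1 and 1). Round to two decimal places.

The imbalance in case severity arose from how patients were allocated, not from anything the surgical team did; and case severity independently affects the outcome. The pooled gap is confounded — condition on case severity.
Adjusting over the population distribution of case severity: 0.287·(0.136−0.012) + 0.333·(0.481−0.244) + 0.381·(0.566−0.449) = +0.159.

+0.16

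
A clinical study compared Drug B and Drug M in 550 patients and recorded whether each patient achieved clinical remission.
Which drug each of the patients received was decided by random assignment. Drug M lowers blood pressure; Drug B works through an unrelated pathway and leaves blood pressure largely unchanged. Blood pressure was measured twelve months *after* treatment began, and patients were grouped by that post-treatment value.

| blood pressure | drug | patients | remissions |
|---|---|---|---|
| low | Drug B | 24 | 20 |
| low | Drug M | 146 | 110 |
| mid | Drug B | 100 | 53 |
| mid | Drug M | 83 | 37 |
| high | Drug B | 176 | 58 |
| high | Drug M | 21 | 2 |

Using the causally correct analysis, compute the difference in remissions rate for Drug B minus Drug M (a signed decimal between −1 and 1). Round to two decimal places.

The blood pressure-specific comparison favours Drug B throughout, but the pooled figures favour Drug M. The question is whether to condition on blood pressure.
The distribution of blood pressure is itself part of what the drug does — it is an intermediate outcome. Holding it fixed would remove that part of the effect; the total effect is the pooled difference.
The causal difference is the pooled difference: 0.437 − 0.596 = -0.159.

-0.16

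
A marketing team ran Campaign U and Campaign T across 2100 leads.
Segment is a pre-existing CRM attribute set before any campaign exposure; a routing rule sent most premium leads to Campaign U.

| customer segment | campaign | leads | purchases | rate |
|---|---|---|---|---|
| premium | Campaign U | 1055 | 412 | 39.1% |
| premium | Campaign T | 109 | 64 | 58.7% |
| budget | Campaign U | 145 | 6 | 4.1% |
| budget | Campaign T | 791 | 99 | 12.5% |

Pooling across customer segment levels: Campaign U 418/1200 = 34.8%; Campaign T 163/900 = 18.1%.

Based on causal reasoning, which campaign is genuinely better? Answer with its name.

Campaign T

Campaign T is higher inside every customer segment stratum but Campaign U is higher in aggregate. Whether to stratify depends on how customer segment relates to the campaign.
Since customer segment is a pre-existing factor (not a product of the campaign) and it affects the outcome on its own, it is a confounder. The stratified rates, not the pooled rate, identify the causal effect.
Within each level — premium: 39.1% vs 58.7%; budget: 4.1% vs 12.5% — Campaign T is higher every time.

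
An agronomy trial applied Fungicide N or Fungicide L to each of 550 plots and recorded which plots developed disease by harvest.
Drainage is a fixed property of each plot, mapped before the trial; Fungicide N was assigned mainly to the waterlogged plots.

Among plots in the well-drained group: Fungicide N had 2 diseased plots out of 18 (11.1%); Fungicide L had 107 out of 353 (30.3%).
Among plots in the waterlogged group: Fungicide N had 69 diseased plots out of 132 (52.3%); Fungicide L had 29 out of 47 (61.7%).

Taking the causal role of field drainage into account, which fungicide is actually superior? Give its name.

Fungicide N

The field drainage-specific comparison favours Fungicide N throughout, but the pooled figures favour Fungicide L. The question is whether to condition on field drainage.
The imbalance in field drainage arose from how plots were allocated, not from anything the fungicide did; and field drainage independently affects the outcome. The pooled gap is confounded — condition on field drainage.
Within each level — well-drained: 11.1% vs 30.3%; waterlogged: 52.3% vs 61.7% — Fungicide N is lower every time.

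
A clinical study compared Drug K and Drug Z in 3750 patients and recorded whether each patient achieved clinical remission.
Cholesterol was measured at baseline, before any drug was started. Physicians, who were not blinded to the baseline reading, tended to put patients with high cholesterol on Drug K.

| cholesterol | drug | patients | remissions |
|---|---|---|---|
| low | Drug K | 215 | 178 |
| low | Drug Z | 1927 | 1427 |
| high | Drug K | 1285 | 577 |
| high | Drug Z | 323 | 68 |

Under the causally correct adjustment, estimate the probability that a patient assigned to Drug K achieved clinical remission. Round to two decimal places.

Drug K is higher inside every cholesterol stratum but Drug Z is higher in aggregate. Whether to stratify depends on how cholesterol relates to the drug.
The imbalance in cholesterol arose from how patients were allocated, not from anything the drug did; and cholesterol independently affects the outcome. The pooled gap is confounded — condition on cholesterol.
Standardising Drug K to the population cholesterol mix: 0.571·178/215 + 0.429·577/1285 = 0.665.

0.67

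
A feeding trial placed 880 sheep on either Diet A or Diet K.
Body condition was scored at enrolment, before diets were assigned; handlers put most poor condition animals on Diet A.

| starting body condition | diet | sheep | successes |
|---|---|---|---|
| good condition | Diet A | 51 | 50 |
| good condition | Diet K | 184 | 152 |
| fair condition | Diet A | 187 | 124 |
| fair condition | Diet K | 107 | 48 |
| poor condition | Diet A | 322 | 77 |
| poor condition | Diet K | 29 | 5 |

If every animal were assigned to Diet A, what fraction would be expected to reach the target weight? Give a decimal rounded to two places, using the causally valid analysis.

0.58

The stratified and pooled comparisons disagree (Diet A wins within each starting body condition; Diet K wins overall), so the answer turns on the causal role of starting body condition.
Here starting body condition is a common cause — it drives both which diet a case falls under and the outcome. The crude comparison mixes populations; the stratum-specific rates are the causally relevant ones.
Standardising Diet A to the population starting body condition mix: 0.267·50/51 + 0.334·124/187 + 0.399·77/322 = 0.579.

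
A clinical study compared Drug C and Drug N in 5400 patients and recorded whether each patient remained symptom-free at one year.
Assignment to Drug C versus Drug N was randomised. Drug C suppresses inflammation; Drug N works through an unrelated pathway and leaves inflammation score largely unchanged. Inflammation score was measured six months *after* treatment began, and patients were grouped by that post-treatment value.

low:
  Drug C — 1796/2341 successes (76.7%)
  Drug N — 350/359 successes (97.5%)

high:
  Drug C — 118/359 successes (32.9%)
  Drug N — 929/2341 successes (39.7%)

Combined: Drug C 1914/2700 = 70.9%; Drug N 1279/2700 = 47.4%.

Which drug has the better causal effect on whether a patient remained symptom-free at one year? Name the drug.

Drug C

Because the drug influences inflammation score, inflammation score is a post-treatment mediator, not a confounder. Stratifying on it would bias the estimate; the causal effect is the crude pooled difference.
Pooled: Drug C 70.9% vs Drug N 47.4%; Drug C is higher overall.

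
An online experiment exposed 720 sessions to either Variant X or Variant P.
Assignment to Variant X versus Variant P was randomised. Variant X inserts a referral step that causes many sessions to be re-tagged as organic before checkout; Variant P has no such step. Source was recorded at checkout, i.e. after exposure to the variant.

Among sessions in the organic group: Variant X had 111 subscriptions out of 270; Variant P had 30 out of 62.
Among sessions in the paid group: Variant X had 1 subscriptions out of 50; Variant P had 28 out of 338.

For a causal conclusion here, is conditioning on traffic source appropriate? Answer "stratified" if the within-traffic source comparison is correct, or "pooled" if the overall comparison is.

pooled

The distribution of traffic source is itself part of what the variant does — it is an intermediate outcome. Holding it fixed would remove that part of the effect; the total effect is the pooled difference.
Pooled: Variant X 35.0% vs Variant P 14.5%; Variant X is higher overall.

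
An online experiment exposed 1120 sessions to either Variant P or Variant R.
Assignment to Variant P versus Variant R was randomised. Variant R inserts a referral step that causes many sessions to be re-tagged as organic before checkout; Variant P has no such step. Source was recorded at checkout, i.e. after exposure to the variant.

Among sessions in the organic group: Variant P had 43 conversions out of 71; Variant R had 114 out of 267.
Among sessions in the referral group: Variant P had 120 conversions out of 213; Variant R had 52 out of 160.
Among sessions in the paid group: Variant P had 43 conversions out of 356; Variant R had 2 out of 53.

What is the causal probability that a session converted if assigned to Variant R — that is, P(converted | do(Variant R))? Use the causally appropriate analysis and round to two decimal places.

0.35

The stratified and pooled comparisons disagree (Variant P wins within each traffic source; Variant R wins overall), so the answer turns on the causal role of traffic source.
Because the variant influences traffic source, traffic source is a post-treatment mediator, not a confounder. Stratifying on it would bias the estimate; the causal effect is the crude pooled difference.
So P(outcome | do(Variant R)) is just the pooled rate for Variant R: 168/480 = 0.350.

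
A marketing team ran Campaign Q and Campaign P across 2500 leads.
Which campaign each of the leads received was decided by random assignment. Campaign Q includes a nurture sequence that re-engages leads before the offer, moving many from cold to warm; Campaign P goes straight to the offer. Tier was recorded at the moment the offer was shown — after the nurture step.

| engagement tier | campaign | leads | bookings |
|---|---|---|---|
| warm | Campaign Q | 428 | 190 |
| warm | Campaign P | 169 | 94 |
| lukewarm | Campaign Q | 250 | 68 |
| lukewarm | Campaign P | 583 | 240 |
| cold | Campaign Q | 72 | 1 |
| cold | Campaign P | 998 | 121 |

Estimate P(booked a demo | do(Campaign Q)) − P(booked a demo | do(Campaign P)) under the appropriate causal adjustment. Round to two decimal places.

+0.09

Engagement tier here is a post-treatment variable shaped by the campaign; conditioning on it would introduce bias rather than remove it. The overall comparison is the causal one.
The causal difference is the pooled difference: 0.345 − 0.260 = +0.085.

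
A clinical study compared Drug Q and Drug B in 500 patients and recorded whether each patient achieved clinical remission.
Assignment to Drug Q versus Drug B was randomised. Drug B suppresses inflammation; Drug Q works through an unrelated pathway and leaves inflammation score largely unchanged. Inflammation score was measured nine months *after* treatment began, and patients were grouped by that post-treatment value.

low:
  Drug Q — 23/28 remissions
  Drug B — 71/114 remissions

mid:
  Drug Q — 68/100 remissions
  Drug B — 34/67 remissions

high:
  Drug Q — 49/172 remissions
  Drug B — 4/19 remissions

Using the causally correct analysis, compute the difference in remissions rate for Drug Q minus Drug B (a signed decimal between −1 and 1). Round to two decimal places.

Inflammation score is recorded after the drug and is itself shifted by it — it sits on the causal path from drug to outcome. Conditioning on a mediator would strip out part of the effect we want; the pooled comparison gives the total causal effect.
The causal difference is the pooled difference: 0.467 − 0.545 = -0.078.

-0.08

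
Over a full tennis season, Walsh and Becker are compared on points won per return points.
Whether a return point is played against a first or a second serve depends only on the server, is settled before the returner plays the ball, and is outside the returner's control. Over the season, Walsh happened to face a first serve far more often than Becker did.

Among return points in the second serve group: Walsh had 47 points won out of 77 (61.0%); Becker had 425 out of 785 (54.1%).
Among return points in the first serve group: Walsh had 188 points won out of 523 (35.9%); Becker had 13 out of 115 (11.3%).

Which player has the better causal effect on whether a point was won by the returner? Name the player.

Serve type is set before the player has any effect — it is not caused by the player — and it independently drives the outcome. That makes it a confounder, so the causal comparison is within serve type levels.
Within each level — second serve: 61.0% vs 54.1%; first serve: 35.9% vs 11.3% — Walsh is higher every time.

Walsh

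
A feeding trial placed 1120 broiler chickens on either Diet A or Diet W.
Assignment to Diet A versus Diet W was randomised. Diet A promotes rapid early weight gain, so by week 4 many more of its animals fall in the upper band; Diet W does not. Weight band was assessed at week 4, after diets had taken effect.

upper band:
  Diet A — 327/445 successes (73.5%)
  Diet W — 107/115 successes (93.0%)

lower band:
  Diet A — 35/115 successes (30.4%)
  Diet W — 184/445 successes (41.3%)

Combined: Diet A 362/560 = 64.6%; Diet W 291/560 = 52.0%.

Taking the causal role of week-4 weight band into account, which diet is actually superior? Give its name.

Diet A

The stratified and pooled comparisons disagree (Diet W wins within each week-4 weight band; Diet A wins overall), so the answer turns on the causal role of week-4 weight band.
The distribution of week-4 weight band is itself part of what the diet does — it is an intermediate outcome. Holding it fixed would remove that part of the effect; the total effect is the pooled difference.
Pooled: Diet A 64.6% vs Diet W 52.0%; Diet A is higher overall.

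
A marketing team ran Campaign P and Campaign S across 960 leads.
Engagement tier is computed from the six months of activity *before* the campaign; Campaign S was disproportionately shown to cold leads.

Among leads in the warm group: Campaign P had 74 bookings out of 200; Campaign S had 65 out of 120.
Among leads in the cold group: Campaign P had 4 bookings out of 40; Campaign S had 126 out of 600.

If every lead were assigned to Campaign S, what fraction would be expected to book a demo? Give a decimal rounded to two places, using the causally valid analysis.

0.32

Campaign S is higher inside every engagement tier stratum but Campaign P is higher in aggregate. Whether to stratify depends on how engagement tier relates to the campaign.
Here engagement tier is a common cause — it drives both which campaign a case falls under and the outcome. The crude comparison mixes populations; the stratum-specific rates are the causally relevant ones.
Standardising Campaign S to the population engagement tier mix: 0.333·65/120 + 0.667·126/600 = 0.321.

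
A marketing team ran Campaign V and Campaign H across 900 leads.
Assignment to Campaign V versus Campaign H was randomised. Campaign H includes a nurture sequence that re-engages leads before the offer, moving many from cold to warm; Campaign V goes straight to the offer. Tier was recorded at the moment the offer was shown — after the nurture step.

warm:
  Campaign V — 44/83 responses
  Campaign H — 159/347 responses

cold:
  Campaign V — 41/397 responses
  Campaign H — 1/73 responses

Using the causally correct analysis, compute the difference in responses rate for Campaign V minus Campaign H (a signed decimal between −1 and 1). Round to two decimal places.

The engagement tier-specific comparison favours Campaign V throughout, but the pooled figures favour Campaign H. The question is whether to condition on engagement tier.
Engagement tier here is a post-treatment variable shaped by the campaign; conditioning on it would introduce bias rather than remove it. The overall comparison is the causal one.
The causal difference is the pooled difference: 0.177 − 0.381 = -0.204.

-0.20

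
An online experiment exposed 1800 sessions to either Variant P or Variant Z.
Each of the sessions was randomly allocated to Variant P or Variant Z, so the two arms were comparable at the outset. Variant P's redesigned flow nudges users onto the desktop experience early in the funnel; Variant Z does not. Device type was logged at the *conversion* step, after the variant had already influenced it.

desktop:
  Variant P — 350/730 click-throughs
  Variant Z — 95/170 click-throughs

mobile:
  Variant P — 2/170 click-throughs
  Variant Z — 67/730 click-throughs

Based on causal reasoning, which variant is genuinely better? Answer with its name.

Variant P

Within every device type level Variant Z has the higher rate, yet pooled Variant P does — Simpson's reversal.
Because the variant influences device type, device type is a post-treatment mediator, not a confounder. Stratifying on it would bias the estimate; the causal effect is the crude pooled difference.
Pooled: Variant P 39.1% vs Variant Z 18.0%; Variant P is higher overall.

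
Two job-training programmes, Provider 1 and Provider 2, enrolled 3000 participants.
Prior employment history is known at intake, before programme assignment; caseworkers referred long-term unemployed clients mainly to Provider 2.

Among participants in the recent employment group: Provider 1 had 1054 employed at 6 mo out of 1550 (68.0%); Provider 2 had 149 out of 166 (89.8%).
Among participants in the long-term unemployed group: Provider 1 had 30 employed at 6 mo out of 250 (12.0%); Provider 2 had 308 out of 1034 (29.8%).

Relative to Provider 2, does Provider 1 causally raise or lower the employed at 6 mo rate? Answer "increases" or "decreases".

Nothing the programme does changes prior employment history; the imbalance is an allocation artefact. With prior employment history also predicting the outcome, the pooled figure is confounded, and the within-stratum comparison is the causal one.
Within each level — recent employment: 68.0% vs 89.8%; long-term unemployed: 12.0% vs 29.8% — Provider 2 is higher every time.

decreases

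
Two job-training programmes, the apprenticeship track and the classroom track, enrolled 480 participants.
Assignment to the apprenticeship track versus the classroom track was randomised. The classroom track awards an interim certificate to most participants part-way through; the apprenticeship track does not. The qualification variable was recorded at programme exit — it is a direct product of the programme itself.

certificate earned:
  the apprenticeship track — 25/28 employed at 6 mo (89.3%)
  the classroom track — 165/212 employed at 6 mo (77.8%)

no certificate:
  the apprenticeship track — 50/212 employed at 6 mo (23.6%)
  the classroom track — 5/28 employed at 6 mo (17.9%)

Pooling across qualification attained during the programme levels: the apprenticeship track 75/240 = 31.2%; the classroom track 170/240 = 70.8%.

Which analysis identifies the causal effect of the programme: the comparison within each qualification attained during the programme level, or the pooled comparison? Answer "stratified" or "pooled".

pooled

Stratifying would compare programmes among participants the programmes themselves sorted into qualification attained during the programme groups — a form of selection on an intermediate. The unconditioned pooled rates give the total causal effect.
Pooled: the apprenticeship track 31.2% vs the classroom track 70.8%; the classroom track is higher overall.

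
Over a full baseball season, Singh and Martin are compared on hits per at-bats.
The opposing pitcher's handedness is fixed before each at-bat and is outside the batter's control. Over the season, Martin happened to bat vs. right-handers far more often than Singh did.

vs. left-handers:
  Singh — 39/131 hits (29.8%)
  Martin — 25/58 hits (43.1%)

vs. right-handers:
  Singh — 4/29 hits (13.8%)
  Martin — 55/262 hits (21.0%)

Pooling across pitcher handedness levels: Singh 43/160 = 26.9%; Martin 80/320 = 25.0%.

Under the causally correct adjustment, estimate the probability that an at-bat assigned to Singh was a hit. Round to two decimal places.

Martin is higher inside every pitcher handedness stratum but Singh is higher in aggregate. Whether to stratify depends on how pitcher handedness relates to the player.
Here pitcher handedness is a common cause — it drives both which player a case falls under and the outcome. The crude comparison mixes populations; the stratum-specific rates are the causally relevant ones.
Standardising Singh to the population pitcher handedness mix: 0.394·39/131 + 0.606·4/29 = 0.201.

0.20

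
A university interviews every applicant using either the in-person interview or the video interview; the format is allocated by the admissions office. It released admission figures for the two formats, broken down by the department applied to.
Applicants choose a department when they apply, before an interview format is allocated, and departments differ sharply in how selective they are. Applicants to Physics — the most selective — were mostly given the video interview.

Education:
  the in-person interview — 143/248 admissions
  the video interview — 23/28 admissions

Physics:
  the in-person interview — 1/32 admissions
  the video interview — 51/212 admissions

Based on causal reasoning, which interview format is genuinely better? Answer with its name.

the video interview is higher inside every department stratum but the in-person interview is higher in aggregate. Whether to stratify depends on how department relates to the interview format.
Here department is a common cause — it drives both which interview format a case falls under and the outcome. The crude comparison mixes populations; the stratum-specific rates are the causally relevant ones.
Within each level — Education: 57.7% vs 82.1%; Physics: 3.1% vs 24.1% — the video interview is higher every time.

the video interview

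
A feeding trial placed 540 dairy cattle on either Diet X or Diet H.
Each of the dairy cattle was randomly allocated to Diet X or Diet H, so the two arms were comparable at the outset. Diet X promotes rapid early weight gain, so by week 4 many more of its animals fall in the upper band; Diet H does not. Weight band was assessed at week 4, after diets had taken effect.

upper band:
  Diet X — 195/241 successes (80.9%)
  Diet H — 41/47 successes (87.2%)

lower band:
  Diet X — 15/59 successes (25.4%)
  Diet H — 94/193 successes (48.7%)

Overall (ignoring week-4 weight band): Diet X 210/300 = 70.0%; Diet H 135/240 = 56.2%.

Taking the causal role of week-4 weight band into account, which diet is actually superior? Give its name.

Diet X

Week-4 weight band here is a post-treatment variable shaped by the diet; conditioning on it would introduce bias rather than remove it. The overall comparison is the causal one.
Pooled: Diet X 70.0% vs Diet H 56.2%; Diet X is higher overall.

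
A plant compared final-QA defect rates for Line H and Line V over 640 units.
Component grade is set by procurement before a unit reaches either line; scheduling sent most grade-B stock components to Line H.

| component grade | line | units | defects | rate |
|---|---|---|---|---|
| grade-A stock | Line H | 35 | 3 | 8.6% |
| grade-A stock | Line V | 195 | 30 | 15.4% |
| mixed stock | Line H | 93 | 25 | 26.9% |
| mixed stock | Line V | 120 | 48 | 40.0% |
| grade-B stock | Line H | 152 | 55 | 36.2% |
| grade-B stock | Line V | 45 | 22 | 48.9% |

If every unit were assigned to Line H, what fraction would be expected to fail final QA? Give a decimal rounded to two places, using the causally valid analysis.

0.23

The stratified and pooled comparisons disagree (Line H wins within each component grade; Line V wins overall), so the answer turns on the causal role of component grade.
The imbalance in component grade arose from how units were allocated, not from anything the line did; and component grade independently affects the outcome. The pooled gap is confounded — condition on component grade.
Standardising Line H to the population component grade mix: 0.359·3/35 + 0.333·25/93 + 0.308·55/152 = 0.232.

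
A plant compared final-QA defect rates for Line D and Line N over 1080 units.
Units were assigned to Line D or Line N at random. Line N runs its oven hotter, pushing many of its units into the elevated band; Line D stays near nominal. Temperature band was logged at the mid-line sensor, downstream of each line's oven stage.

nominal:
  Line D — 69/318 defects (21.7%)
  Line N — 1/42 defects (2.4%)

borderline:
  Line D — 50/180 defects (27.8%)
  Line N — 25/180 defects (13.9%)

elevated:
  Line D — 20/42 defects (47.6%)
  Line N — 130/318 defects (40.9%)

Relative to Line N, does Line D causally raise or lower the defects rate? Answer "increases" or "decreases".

decreases

Within every in-process temperature band level Line N has the lower rate, yet pooled Line D does — Simpson's reversal.
Because the line influences in-process temperature band, in-process temperature band is a post-treatment mediator, not a confounder. Stratifying on it would bias the estimate; the causal effect is the crude pooled difference.
Pooled: Line D 25.7% vs Line N 28.9%; Line D is lower overall.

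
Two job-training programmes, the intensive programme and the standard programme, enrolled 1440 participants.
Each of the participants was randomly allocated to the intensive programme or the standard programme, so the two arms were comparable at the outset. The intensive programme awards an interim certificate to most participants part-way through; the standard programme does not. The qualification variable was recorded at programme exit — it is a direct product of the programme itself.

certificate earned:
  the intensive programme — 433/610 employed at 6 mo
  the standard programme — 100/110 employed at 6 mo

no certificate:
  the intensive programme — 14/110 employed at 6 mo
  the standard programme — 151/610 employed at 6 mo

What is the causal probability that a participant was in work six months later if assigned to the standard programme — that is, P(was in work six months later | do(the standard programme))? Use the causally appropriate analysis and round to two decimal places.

0.35

The qualification attained during the programme-specific comparison favours the standard programme throughout, but the pooled figures favour the intensive programme. The question is whether to condition on qualification attained during the programme.
Stratifying would compare programmes among participants the programmes themselves sorted into qualification attained during the programme groups — a form of selection on an intermediate. The unconditioned pooled rates give the total causal effect.
So P(outcome | do(the standard programme)) is just the pooled rate for the standard programme: 251/720 = 0.349.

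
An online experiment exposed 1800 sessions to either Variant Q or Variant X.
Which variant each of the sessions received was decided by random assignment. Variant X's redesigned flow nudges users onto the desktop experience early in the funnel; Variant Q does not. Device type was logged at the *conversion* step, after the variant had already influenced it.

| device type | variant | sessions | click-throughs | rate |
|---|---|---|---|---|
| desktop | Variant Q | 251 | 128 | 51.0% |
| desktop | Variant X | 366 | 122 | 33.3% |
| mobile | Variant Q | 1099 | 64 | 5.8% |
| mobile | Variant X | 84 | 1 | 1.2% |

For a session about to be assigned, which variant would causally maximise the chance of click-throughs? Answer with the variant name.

The device type-specific comparison favours Variant Q throughout, but the pooled figures favour Variant X. The question is whether to condition on device type.
Because the variant influences device type, device type is a post-treatment mediator, not a confounder. Stratifying on it would bias the estimate; the causal effect is the crude pooled difference.
Pooled: Variant Q 14.2% vs Variant X 27.3%; Variant X is higher overall.

Variant X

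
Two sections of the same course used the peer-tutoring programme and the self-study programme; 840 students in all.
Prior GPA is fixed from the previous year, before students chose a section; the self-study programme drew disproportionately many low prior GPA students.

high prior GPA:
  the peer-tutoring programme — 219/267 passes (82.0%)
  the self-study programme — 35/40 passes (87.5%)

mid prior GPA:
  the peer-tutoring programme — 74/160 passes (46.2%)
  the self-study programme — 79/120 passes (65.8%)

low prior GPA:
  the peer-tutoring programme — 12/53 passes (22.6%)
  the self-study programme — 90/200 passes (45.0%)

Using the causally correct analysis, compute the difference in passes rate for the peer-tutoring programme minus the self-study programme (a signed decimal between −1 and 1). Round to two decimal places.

-0.15

Prior GPA band differs across teaching methods for reasons unrelated to any effect of the teaching method itself, and it separately predicts the outcome — a classic confounder. We must compare within prior GPA band levels.
Adjusting over the population distribution of prior GPA band: 0.365·(0.820−0.875) + 0.333·(0.463−0.658) + 0.301·(0.226−0.450) = -0.153.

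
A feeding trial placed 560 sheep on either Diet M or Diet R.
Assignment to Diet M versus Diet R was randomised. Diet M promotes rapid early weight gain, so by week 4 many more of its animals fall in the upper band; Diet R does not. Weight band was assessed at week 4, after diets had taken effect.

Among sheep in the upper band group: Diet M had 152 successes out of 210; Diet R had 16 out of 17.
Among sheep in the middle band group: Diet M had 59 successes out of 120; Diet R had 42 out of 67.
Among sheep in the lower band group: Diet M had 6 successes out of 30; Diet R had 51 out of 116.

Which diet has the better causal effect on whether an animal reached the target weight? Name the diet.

Diet M

The week-4 weight band-specific comparison favours Diet R throughout, but the pooled figures favour Diet M. The question is whether to condition on week-4 weight band.
Week-4 weight band is recorded after the diet and is itself shifted by it — it sits on the causal path from diet to outcome. Conditioning on a mediator would strip out part of the effect we want; the pooled comparison gives the total causal effect.
Pooled: Diet M 60.3% vs Diet R 54.5%; Diet M is higher overall.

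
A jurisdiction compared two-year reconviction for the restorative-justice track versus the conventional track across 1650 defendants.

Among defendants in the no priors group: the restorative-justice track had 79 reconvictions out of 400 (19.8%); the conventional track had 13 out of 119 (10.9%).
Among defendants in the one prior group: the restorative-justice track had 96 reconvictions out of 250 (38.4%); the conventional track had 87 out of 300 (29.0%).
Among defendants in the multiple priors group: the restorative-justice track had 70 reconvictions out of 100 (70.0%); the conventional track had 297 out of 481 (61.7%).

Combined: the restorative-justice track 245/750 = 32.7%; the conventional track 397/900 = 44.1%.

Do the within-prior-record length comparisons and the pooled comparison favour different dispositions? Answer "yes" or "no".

Within each prior-record length level (no priors 19.8% vs 10.9%; one prior 38.4% vs 29.0%; multiple priors 70.0% vs 61.7%), the conventional track has the lower rate every time. Pooled: 32.7% vs 44.1% — the restorative-justice track has the lower rate overall. The two comparisons disagree.

yes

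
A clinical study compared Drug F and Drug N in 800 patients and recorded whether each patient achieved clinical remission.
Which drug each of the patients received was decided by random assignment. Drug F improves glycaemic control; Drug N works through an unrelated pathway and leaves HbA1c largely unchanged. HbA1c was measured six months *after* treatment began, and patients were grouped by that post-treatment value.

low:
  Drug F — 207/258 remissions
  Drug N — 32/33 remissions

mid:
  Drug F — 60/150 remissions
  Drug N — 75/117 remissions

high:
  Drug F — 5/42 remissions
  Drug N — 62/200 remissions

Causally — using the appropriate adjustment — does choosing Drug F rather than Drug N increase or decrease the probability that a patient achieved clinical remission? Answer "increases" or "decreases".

The stratified and pooled comparisons disagree (Drug N wins within each HbA1c; Drug F wins overall), so the answer turns on the causal role of HbA1c.
HbA1c here is a post-treatment variable shaped by the drug; conditioning on it would introduce bias rather than remove it. The overall comparison is the causal one.
Pooled: Drug F 60.4% vs Drug N 48.3%; Drug F is higher overall.

increases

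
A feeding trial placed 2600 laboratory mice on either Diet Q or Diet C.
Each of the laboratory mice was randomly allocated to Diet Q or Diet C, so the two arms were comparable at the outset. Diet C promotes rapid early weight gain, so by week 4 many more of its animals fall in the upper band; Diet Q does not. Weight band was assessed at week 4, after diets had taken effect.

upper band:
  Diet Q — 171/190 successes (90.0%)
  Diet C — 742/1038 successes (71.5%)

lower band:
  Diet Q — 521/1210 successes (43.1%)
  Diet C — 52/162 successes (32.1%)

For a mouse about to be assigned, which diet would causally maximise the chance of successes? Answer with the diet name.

Diet C

The distribution of week-4 weight band is itself part of what the diet does — it is an intermediate outcome. Holding it fixed would remove that part of the effect; the total effect is the pooled difference.
Pooled: Diet Q 49.4% vs Diet C 66.2%; Diet C is higher overall.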